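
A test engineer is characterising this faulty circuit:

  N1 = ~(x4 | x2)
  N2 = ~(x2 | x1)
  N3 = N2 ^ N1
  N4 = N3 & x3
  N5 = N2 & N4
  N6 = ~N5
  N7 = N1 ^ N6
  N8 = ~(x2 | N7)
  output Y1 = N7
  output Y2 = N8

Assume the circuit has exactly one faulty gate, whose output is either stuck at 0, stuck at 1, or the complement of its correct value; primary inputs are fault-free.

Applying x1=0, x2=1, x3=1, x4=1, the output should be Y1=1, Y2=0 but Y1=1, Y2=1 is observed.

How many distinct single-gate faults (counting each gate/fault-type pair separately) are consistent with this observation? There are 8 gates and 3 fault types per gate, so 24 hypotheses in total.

2

Fault-free: N1=0, N2=0, N3=0, N4=0, N5=0, N6=1, N7=1, N8=0 → Y1=1, Y2=0. Observed Y1=1, Y2=1.
  N1: none of the 3 fault types match ✗
  N2: none of the 3 fault types match ✗
  N3: none of the 3 fault types match ✗
  N4: none of the 3 fault types match ✗
  N5: none of the 3 fault types match ✗
  N6: none of the 3 fault types match ✗
  N7: none of the 3 fault types match ✗
  N8: stuck-at-1, inverted output ✓; others ✗
Consistent faults: {N8 stuck-at-1, N8 inverted output} — 2 in all.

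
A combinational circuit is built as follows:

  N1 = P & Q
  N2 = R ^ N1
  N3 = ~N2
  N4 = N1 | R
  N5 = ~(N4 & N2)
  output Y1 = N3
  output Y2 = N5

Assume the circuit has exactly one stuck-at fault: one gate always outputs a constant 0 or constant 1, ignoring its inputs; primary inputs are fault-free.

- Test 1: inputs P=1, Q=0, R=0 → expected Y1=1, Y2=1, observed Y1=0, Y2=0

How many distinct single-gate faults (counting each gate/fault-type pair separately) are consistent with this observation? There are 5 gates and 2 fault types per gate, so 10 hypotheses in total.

Fault-free: N1=0, N2=0, N3=1, N4=0, N5=1 → Y1=1, Y2=1. Observed Y1=0, Y2=0.
  N1 stuck-at-0: output Y1=1, Y2=1 ✗
  N1 stuck-at-1: output Y1=0, Y2=0 ✓
  N2 stuck-at-0: output Y1=1, Y2=1 ✗
  N2 stuck-at-1: output Y1=0, Y2=1 ✗
  N3 stuck-at-0: output Y1=0, Y2=1 ✗
  N3 stuck-at-1: output Y1=1, Y2=1 ✗
  N4 stuck-at-0: output Y1=1, Y2=1 ✗
  N4 stuck-at-1: output Y1=1, Y2=1 ✗
  N5 stuck-at-0: output Y1=1, Y2=0 ✗
  N5 stuck-at-1: output Y1=1, Y2=1 ✗
Consistent faults: {N1 stuck-at-1} — 1 in all.

1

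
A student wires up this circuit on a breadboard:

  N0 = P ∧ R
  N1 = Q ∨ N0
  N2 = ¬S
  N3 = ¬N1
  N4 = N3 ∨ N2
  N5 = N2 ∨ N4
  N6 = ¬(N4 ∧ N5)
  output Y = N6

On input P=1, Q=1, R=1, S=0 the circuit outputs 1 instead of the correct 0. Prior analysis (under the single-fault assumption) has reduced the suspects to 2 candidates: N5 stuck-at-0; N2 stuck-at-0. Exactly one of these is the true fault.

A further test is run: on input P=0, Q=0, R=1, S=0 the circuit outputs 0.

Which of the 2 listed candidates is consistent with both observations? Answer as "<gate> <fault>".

Evaluate each candidate on input P=0, Q=0, R=1, S=0:
  N5 stuck-at-0: N0=0, N1=0, N2=1, N3=1, N4=1, N5=0 [stuck-at-0], N6=1 → 1 — eliminated
  N2 stuck-at-0: N0=0, N1=0, N2=0 [stuck-at-0], N3=1, N4=1, N5=1, N6=0 → 0 — matches
Only N2 stuck-at-0 reproduces the observed 0.

N2 stuck-at-0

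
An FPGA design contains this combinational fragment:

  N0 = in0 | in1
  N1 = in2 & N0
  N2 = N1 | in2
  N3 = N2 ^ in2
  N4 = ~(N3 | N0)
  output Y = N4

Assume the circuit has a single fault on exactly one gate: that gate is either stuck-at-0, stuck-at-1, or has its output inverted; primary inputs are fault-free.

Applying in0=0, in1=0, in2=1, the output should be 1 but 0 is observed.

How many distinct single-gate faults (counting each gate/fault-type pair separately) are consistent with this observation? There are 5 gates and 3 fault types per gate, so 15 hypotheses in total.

8

Fault-free: N0=0, N1=0, N2=1, N3=0, N4=1 → 1. Observed 0.
  N0: stuck-at-1, inverted output ✓; others ✗
  N1: none of the 3 fault types match ✗
  N2: stuck-at-0, inverted output ✓; others ✗
  N3: stuck-at-1, inverted output ✓; others ✗
  N4: stuck-at-0, inverted output ✓; others ✗
Consistent faults: {N0 stuck-at-1, N0 inverted output, N2 stuck-at-0, N2 inverted output, N3 stuck-at-1, N3 inverted output, N4 stuck-at-0, N4 inverted output} — 8 in all.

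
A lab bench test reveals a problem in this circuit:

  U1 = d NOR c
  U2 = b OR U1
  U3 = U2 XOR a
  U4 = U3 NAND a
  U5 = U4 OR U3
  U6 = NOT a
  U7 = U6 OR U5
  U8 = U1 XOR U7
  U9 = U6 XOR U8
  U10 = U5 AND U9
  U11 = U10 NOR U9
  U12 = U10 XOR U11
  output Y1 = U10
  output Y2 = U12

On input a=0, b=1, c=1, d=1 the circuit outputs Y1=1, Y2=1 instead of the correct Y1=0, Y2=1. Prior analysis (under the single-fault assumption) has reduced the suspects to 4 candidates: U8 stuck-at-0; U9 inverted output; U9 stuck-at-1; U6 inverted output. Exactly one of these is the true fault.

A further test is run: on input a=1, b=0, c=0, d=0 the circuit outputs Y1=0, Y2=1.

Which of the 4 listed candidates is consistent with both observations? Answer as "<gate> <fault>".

Evaluate each candidate on input a=1, b=0, c=0, d=0:
  U8 stuck-at-0: U1=1, U2=1, U3=0, U4=1, U5=1, U6=0, U7=1, U8=0 [stuck-at-0], U9=0, U10=0, U11=1, U12=1 → Y1=0, Y2=1 — matches
  U9 inverted output: U1=1, U2=1, U3=0, U4=1, U5=1, U6=0, U7=1, U8=0, U9=1 [inverted output], U10=1, U11=0, U12=1 → Y1=1, Y2=1 — eliminated
  U9 stuck-at-1: U1=1, U2=1, U3=0, U4=1, U5=1, U6=0, U7=1, U8=0, U9=1 [stuck-at-1], U10=1, U11=0, U12=1 → Y1=1, Y2=1 — eliminated
  U6 inverted output: U1=1, U2=1, U3=0, U4=1, U5=1, U6=1 [inverted output], U7=1, U8=0, U9=1, U10=1, U11=0, U12=1 → Y1=1, Y2=1 — eliminated
Only U8 stuck-at-0 reproduces the observed Y1=0, Y2=1.

U8 stuck-at-0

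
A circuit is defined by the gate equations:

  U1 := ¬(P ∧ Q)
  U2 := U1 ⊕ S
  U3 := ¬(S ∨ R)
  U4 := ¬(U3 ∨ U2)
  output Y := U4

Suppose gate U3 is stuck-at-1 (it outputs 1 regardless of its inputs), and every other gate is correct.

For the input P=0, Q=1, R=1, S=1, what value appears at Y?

0

Propagate with U3 forced: U1=1, U2=0, U3=1 [stuck-at-1], U4=0.
So Y = 0. (Without the fault it would be 1.)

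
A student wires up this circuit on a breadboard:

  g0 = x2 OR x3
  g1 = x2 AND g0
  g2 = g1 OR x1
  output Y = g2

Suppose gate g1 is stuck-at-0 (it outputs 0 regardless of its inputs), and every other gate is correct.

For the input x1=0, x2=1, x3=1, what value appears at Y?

0

Propagate with g1 forced: g0=1, g1=0 [stuck-at-0], g2=0.
So Y = 0. (Without the fault it would be 1.)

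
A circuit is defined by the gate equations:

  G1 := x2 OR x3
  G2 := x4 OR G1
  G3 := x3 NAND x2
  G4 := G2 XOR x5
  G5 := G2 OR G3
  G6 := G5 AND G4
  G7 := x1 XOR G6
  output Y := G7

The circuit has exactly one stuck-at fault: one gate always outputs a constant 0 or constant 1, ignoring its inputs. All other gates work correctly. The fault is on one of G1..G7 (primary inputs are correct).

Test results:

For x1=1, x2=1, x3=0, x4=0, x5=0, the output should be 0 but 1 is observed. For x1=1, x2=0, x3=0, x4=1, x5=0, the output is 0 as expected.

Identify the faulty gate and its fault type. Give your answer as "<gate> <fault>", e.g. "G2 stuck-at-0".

Fault-free values for test 1 (x1=1, x2=1, x3=0, x4=0, x5=0): G1=1, G2=1, G3=1, G4=1, G5=1, G6=1, G7=0, giving Y=0. Observed 1.
Test 1: faults giving observed 1 are {G1 stuck-at-0, G2 stuck-at-0, G4 stuck-at-0, G5 stuck-at-0, G6 stuck-at-0, G7 stuck-at-1}.
Test 2 (x1=1, x2=0, x3=0, x4=1, x5=0): fault-free G1=0, G2=1, G3=1, G4=1, G5=1, G6=1, G7=0 → 0; observed 0. Eliminates G2 stuck-at-0, G4 stuck-at-0, G5 stuck-at-0, G6 stuck-at-0, G7 stuck-at-1.
Only G1 stuck-at-0 is consistent with every test.

G1 stuck-at-0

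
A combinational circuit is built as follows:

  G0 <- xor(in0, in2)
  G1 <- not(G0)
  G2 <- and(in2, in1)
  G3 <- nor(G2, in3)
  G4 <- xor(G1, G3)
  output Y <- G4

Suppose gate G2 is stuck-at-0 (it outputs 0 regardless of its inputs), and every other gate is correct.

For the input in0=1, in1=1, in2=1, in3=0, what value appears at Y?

0

Propagate with G2 forced: G0=0, G1=1, G2=0 [stuck-at-0], G3=1, G4=0.
So Y = 0. (Without the fault it would be 1.)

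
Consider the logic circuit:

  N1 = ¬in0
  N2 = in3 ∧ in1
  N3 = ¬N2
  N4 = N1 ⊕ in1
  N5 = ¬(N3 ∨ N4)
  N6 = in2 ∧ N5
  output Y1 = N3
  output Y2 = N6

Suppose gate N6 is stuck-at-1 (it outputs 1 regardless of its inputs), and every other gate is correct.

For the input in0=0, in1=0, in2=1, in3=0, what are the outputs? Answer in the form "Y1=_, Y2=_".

Propagate with N6 forced: N1=1, N2=0, N3=1, N4=1, N5=0, N6=1 [stuck-at-1].
So the outputs are Y1=1, Y2=1. (Without the fault they would be Y1=1, Y2=0.)

Y1=1, Y2=1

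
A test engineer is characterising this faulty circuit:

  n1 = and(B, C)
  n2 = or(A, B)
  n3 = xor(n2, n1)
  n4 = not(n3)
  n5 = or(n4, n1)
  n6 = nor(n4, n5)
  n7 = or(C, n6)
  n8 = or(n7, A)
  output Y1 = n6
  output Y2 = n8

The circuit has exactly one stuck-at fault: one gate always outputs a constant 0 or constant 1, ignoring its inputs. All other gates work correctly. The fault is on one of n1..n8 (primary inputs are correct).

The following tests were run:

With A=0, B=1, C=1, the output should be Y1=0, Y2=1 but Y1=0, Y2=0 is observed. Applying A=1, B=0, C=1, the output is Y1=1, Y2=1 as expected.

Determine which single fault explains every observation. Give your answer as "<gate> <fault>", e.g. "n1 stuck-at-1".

Fault-free values for test 1 (A=0, B=1, C=1): n1=1, n2=1, n3=0, n4=1, n5=1, n6=0, n7=1, n8=1, giving Y1=0, Y2=1. Observed Y1=0, Y2=0.
Test 1: faults giving observed Y1=0, Y2=0 are {n7 stuck-at-0, n8 stuck-at-0}.
Test 2 (A=1, B=0, C=1): fault-free n1=0, n2=1, n3=1, n4=0, n5=0, n6=1, n7=1, n8=1 → Y1=1, Y2=1; observed Y1=1, Y2=1. Eliminates n8 stuck-at-0.
Only n7 stuck-at-0 is consistent with every test.

n7 stuck-at-0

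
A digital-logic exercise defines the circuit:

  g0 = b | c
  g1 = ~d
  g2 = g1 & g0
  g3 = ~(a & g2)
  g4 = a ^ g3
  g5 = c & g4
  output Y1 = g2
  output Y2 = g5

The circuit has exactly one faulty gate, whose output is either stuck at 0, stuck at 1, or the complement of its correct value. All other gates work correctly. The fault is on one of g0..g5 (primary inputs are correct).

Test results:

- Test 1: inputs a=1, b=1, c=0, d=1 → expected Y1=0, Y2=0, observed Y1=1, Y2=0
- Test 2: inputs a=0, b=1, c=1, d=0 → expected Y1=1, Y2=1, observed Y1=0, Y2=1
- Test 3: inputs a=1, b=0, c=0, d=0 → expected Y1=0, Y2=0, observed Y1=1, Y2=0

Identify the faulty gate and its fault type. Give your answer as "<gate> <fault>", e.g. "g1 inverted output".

Fault-free values for test 1 (a=1, b=1, c=0, d=1): g0=1, g1=0, g2=0, g3=1, g4=0, g5=0, giving Y1=0, Y2=0. Observed Y1=1, Y2=0.
Test 1: faults giving observed Y1=1, Y2=0 are {g1 stuck-at-1, g1 inverted output, g2 stuck-at-1, g2 inverted output}.
Test 2 (a=0, b=1, c=1, d=0): fault-free g0=1, g1=1, g2=1, g3=1, g4=1, g5=1 → Y1=1, Y2=1; observed Y1=0, Y2=1. Eliminates g1 stuck-at-1, g2 stuck-at-1.
Test 3 (a=1, b=0, c=0, d=0): fault-free g0=0, g1=1, g2=0, g3=1, g4=0, g5=0 → Y1=0, Y2=0; observed Y1=1, Y2=0. Eliminates g1 inverted output.
Only g2 inverted output is consistent with every test.

g2 inverted output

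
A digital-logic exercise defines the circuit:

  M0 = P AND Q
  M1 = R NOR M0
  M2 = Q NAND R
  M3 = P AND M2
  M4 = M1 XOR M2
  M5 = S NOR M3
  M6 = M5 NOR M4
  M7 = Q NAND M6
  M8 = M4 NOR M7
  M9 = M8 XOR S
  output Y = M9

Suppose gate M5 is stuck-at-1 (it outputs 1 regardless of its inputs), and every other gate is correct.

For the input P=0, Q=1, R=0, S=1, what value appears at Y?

Propagate with M5 forced: M0=0, M1=1, M2=1, M3=0, M4=0, M5=1 [stuck-at-1], M6=0, M7=1, M8=0, M9=1.
So Y = 1. (Without the fault it would be 0.)

1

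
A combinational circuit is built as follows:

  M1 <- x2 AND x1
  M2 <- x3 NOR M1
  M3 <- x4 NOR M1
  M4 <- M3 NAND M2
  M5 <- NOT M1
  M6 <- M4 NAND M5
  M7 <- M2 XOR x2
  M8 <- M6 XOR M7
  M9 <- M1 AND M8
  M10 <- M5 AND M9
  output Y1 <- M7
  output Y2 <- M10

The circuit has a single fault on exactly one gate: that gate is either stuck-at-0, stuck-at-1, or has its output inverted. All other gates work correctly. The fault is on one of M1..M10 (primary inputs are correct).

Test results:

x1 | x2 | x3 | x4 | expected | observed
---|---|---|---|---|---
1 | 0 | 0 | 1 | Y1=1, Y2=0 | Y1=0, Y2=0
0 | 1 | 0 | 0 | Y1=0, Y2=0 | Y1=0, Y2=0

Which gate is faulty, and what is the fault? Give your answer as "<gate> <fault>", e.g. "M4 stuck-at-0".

Fault-free values for test 1 (x1=1, x2=0, x3=0, x4=1): M1=0, M2=1, M3=0, M4=1, M5=1, M6=0, M7=1, M8=1, M9=0, M10=0, giving Y1=1, Y2=0. Observed Y1=0, Y2=0.
Test 1: faults giving observed Y1=0, Y2=0 are {M1 stuck-at-1, M1 inverted output, M2 stuck-at-0, M2 inverted output, M7 stuck-at-0, M7 inverted output}.
Test 2 (x1=0, x2=1, x3=0, x4=0): fault-free M1=0, M2=1, M3=1, M4=0, M5=1, M6=1, M7=0, M8=1, M9=0, M10=0 → Y1=0, Y2=0; observed Y1=0, Y2=0. Eliminates M1 stuck-at-1, M1 inverted output, M2 stuck-at-0, M2 inverted output, M7 inverted output.
Only M7 stuck-at-0 is consistent with every test.

M7 stuck-at-0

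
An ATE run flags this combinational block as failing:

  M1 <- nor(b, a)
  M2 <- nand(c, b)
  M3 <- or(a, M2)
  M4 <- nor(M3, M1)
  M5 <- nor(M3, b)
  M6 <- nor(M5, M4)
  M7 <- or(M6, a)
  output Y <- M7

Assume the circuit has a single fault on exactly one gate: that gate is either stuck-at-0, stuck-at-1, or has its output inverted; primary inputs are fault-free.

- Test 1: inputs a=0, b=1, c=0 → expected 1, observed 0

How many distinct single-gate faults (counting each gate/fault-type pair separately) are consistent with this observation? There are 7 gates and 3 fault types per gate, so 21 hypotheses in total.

Fault-free: M1=0, M2=1, M3=1, M4=0, M5=0, M6=1, M7=1 → 1. Observed 0.
  M1: none of the 3 fault types match ✗
  M2: stuck-at-0, inverted output ✓; others ✗
  M3: stuck-at-0, inverted output ✓; others ✗
  M4: stuck-at-1, inverted output ✓; others ✗
  M5: stuck-at-1, inverted output ✓; others ✗
  M6: stuck-at-0, inverted output ✓; others ✗
  M7: stuck-at-0, inverted output ✓; others ✗
Consistent faults: {M2 stuck-at-0, M2 inverted output, M3 stuck-at-0, M3 inverted output, M4 stuck-at-1, M4 inverted output, M5 stuck-at-1, M5 inverted output, M6 stuck-at-0, M6 inverted output, M7 stuck-at-0, M7 inverted output} — 12 in all.

12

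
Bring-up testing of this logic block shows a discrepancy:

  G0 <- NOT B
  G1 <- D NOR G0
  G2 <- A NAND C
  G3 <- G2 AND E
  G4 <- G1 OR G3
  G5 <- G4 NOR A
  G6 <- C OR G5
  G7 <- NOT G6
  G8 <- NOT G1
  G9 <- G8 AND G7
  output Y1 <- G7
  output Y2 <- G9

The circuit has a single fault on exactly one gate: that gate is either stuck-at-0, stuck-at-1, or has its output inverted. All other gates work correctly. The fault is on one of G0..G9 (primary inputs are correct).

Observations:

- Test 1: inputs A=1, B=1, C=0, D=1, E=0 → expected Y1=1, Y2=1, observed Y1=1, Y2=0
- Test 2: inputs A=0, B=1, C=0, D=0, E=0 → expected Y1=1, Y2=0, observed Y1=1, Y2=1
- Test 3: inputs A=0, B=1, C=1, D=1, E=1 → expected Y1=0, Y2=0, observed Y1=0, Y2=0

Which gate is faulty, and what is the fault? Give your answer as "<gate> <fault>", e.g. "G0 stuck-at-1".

Fault-free values for test 1 (A=1, B=1, C=0, D=1, E=0): G0=0, G1=0, G2=1, G3=0, G4=0, G5=0, G6=0, G7=1, G8=1, G9=1, giving Y1=1, Y2=1. Observed Y1=1, Y2=0.
Test 1: faults giving observed Y1=1, Y2=0 are {G1 stuck-at-1, G1 inverted output, G8 stuck-at-0, G8 inverted output, G9 stuck-at-0, G9 inverted output}.
Test 2 (A=0, B=1, C=0, D=0, E=0): fault-free G0=0, G1=1, G2=1, G3=0, G4=1, G5=0, G6=0, G7=1, G8=0, G9=0 → Y1=1, Y2=0; observed Y1=1, Y2=1. Eliminates G1 stuck-at-1, G1 inverted output, G8 stuck-at-0, G9 stuck-at-0.
Test 3 (A=0, B=1, C=1, D=1, E=1): fault-free G0=0, G1=0, G2=1, G3=1, G4=1, G5=0, G6=1, G7=0, G8=1, G9=0 → Y1=0, Y2=0; observed Y1=0, Y2=0. Eliminates G9 inverted output.
Only G8 inverted output is consistent with every test.

G8 inverted output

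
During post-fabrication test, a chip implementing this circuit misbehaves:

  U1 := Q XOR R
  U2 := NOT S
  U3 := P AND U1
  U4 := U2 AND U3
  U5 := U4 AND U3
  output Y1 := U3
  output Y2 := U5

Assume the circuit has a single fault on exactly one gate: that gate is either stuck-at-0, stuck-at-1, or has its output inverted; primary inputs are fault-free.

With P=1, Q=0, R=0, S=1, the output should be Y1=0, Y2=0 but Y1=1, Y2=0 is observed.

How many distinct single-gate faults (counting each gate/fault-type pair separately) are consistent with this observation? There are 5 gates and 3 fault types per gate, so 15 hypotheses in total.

4

Fault-free: U1=0, U2=0, U3=0, U4=0, U5=0 → Y1=0, Y2=0. Observed Y1=1, Y2=0.
  U1: stuck-at-1, inverted output ✓; others ✗
  U2: none of the 3 fault types match ✗
  U3: stuck-at-1, inverted output ✓; others ✗
  U4: none of the 3 fault types match ✗
  U5: none of the 3 fault types match ✗
Consistent faults: {U1 stuck-at-1, U1 inverted output, U3 stuck-at-1, U3 inverted output} — 4 in all.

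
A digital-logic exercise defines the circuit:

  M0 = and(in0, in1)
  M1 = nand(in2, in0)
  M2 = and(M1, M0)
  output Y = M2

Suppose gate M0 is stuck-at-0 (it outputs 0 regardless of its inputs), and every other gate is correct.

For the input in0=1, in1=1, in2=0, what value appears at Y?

0

Propagate with M0 forced: M0=0 [stuck-at-0], M1=1, M2=0.
So Y = 0. (Without the fault it would be 1.)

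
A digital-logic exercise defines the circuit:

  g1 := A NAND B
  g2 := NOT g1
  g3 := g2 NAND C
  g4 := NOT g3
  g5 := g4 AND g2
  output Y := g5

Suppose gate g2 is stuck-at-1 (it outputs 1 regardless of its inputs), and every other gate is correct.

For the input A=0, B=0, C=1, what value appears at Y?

1

Propagate with g2 forced: g1=1, g2=1 [stuck-at-1], g3=0, g4=1, g5=1.
So Y = 1. (Without the fault it would be 0.)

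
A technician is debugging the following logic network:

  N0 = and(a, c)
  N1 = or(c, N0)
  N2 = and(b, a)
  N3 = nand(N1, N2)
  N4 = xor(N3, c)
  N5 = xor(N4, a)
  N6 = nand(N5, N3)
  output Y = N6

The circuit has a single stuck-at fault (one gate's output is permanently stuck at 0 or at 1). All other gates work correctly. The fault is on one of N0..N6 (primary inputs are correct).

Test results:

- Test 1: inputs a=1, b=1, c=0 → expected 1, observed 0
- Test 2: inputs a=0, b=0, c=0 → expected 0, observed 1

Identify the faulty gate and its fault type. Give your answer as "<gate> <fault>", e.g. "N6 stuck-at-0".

Fault-free values for test 1 (a=1, b=1, c=0): N0=0, N1=0, N2=1, N3=1, N4=1, N5=0, N6=1, giving Y=1. Observed 0.
Test 1: faults giving observed 0 are {N4 stuck-at-0, N5 stuck-at-1, N6 stuck-at-0}.
Test 2 (a=0, b=0, c=0): fault-free N0=0, N1=0, N2=0, N3=1, N4=1, N5=1, N6=0 → 0; observed 1. Eliminates N5 stuck-at-1, N6 stuck-at-0.
Only N4 stuck-at-0 is consistent with every test.

N4 stuck-at-0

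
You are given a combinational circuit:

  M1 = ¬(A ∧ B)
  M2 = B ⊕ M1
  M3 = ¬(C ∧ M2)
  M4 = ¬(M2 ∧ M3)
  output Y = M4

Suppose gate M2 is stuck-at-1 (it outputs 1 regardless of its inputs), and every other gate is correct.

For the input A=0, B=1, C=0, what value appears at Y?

0

Propagate with M2 forced: M1=1, M2=1 [stuck-at-1], M3=1, M4=0.
So Y = 0. (Without the fault it would be 1.)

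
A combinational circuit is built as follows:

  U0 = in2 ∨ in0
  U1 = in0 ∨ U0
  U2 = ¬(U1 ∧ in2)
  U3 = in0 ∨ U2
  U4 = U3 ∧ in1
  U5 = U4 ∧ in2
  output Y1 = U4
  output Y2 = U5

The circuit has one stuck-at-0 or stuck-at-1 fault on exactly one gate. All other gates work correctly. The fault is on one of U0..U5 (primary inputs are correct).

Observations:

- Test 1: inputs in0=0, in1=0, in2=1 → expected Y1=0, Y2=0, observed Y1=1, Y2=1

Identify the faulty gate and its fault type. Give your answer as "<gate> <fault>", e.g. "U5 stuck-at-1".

Fault-free values for test 1 (in0=0, in1=0, in2=1): U0=1, U1=1, U2=0, U3=0, U4=0, U5=0, giving Y1=0, Y2=0. Observed Y1=1, Y2=1.
Test 1: faults giving observed Y1=1, Y2=1 are {U4 stuck-at-1}.
Only U4 stuck-at-1 is consistent with every test.

U4 stuck-at-1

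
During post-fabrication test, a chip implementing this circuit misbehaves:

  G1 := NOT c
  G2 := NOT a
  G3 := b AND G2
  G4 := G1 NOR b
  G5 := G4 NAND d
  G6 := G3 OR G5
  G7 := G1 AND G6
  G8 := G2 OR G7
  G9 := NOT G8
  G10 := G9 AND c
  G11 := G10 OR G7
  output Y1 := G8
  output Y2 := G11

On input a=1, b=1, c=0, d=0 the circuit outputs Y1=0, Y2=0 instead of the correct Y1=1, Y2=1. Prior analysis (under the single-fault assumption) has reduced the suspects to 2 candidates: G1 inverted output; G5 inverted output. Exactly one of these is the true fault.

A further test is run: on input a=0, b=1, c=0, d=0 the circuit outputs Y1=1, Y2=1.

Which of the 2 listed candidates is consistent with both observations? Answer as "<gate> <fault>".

Evaluate each candidate on input a=0, b=1, c=0, d=0:
  G1 inverted output: G1=0 [inverted output], G2=1, G3=1, G4=0, G5=1, G6=1, G7=0, G8=1, G9=0, G10=0, G11=0 → Y1=1, Y2=0 — eliminated
  G5 inverted output: G1=1, G2=1, G3=1, G4=0, G5=0 [inverted output], G6=1, G7=1, G8=1, G9=0, G10=0, G11=1 → Y1=1, Y2=1 — matches
Only G5 inverted output reproduces the observed Y1=1, Y2=1.

G5 inverted output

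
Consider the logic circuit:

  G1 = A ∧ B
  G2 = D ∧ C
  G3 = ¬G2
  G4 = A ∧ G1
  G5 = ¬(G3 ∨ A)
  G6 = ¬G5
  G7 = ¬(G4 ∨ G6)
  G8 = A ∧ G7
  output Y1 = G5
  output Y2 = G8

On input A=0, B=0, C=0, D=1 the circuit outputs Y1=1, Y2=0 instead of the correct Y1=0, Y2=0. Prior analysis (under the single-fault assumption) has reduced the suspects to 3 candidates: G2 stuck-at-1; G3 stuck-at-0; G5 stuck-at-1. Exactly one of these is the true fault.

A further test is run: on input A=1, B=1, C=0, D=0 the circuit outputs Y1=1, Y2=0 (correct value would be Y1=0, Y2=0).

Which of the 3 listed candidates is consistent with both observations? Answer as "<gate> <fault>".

Evaluate each candidate on input A=1, B=1, C=0, D=0:
  G2 stuck-at-1: G1=1, G2=1 [stuck-at-1], G3=0, G4=1, G5=0, G6=1, G7=0, G8=0 → Y1=0, Y2=0 — eliminated
  G3 stuck-at-0: G1=1, G2=0, G3=0 [stuck-at-0], G4=1, G5=0, G6=1, G7=0, G8=0 → Y1=0, Y2=0 — eliminated
  G5 stuck-at-1: G1=1, G2=0, G3=1, G4=1, G5=1 [stuck-at-1], G6=0, G7=0, G8=0 → Y1=1, Y2=0 — matches
Only G5 stuck-at-1 reproduces the observed Y1=1, Y2=0.

G5 stuck-at-1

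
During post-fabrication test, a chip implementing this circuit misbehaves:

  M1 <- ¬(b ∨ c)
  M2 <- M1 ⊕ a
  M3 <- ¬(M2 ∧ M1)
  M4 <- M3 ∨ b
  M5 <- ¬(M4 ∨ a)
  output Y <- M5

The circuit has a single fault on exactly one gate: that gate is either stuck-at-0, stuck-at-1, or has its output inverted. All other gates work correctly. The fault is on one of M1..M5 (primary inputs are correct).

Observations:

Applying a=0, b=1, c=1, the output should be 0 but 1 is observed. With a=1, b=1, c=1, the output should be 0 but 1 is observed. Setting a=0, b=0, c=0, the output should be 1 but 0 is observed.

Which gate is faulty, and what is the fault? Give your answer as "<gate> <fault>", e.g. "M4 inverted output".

Fault-free values for test 1 (a=0, b=1, c=1): M1=0, M2=0, M3=1, M4=1, M5=0, giving Y=0. Observed 1.
Test 1: faults giving observed 1 are {M4 stuck-at-0, M4 inverted output, M5 stuck-at-1, M5 inverted output}.
Test 2 (a=1, b=1, c=1): fault-free M1=0, M2=1, M3=1, M4=1, M5=0 → 0; observed 1. Eliminates M4 stuck-at-0, M4 inverted output.
Test 3 (a=0, b=0, c=0): fault-free M1=1, M2=1, M3=0, M4=0, M5=1 → 1; observed 0. Eliminates M5 stuck-at-1.
Only M5 inverted output is consistent with every test.

M5 inverted output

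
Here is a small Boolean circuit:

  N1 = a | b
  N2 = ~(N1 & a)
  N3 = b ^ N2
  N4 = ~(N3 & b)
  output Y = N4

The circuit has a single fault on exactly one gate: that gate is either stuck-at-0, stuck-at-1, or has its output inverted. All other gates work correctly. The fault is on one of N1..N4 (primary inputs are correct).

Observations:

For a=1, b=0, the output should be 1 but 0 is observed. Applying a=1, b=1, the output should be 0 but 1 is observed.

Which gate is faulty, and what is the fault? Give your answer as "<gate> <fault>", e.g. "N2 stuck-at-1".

Fault-free values for test 1 (a=1, b=0): N1=1, N2=0, N3=0, N4=1, giving Y=1. Observed 0.
Test 1: faults giving observed 0 are {N4 stuck-at-0, N4 inverted output}.
Test 2 (a=1, b=1): fault-free N1=1, N2=0, N3=1, N4=0 → 0; observed 1. Eliminates N4 stuck-at-0.
Only N4 inverted output is consistent with every test.

N4 inverted output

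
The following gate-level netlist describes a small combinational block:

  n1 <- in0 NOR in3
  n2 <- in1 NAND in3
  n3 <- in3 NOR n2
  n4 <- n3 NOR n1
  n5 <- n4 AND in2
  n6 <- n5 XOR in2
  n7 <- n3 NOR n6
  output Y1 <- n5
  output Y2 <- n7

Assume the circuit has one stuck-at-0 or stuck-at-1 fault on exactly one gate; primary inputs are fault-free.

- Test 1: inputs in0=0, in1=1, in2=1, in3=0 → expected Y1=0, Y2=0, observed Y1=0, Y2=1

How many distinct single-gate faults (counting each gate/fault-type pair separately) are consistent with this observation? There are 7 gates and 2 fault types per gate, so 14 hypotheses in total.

2

Fault-free: n1=1, n2=1, n3=0, n4=0, n5=0, n6=1, n7=0 → Y1=0, Y2=0. Observed Y1=0, Y2=1.
  n1 stuck-at-0: output Y1=1, Y2=1 ✗
  n1 stuck-at-1: output Y1=0, Y2=0 ✗
  n2 stuck-at-0: output Y1=0, Y2=0 ✗
  n2 stuck-at-1: output Y1=0, Y2=0 ✗
  n3 stuck-at-0: output Y1=0, Y2=0 ✗
  n3 stuck-at-1: output Y1=0, Y2=0 ✗
  n4 stuck-at-0: output Y1=0, Y2=0 ✗
  n4 stuck-at-1: output Y1=1, Y2=1 ✗
  n5 stuck-at-0: output Y1=0, Y2=0 ✗
  n5 stuck-at-1: output Y1=1, Y2=1 ✗
  n6 stuck-at-0: output Y1=0, Y2=1 ✓
  n6 stuck-at-1: output Y1=0, Y2=0 ✗
  n7 stuck-at-0: output Y1=0, Y2=0 ✗
  n7 stuck-at-1: output Y1=0, Y2=1 ✓
Consistent faults: {n6 stuck-at-0, n7 stuck-at-1} — 2 in all.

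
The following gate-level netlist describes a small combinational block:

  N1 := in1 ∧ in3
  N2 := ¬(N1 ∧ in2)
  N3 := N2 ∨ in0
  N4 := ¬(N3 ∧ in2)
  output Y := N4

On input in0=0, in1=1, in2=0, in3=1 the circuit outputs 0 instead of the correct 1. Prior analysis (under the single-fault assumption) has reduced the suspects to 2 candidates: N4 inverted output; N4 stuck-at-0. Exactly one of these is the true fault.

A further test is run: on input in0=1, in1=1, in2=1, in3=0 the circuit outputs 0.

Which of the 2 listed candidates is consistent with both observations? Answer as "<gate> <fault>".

N4 stuck-at-0

Evaluate each candidate on input in0=1, in1=1, in2=1, in3=0:
  N4 inverted output: N1=0, N2=1, N3=1, N4=1 [inverted output] → 1 — eliminated
  N4 stuck-at-0: N1=0, N2=1, N3=1, N4=0 [stuck-at-0] → 0 — matches
Only N4 stuck-at-0 reproduces the observed 0.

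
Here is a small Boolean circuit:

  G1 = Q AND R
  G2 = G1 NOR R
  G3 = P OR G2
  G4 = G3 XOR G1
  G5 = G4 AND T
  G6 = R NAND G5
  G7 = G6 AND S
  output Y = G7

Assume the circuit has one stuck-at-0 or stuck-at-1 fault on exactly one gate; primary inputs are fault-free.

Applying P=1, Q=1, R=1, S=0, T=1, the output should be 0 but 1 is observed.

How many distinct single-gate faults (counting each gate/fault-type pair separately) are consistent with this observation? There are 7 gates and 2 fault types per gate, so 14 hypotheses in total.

Fault-free: G1=1, G2=0, G3=1, G4=0, G5=0, G6=1, G7=0 → 0. Observed 1.
  G1 stuck-at-0: output 0 ✗
  G1 stuck-at-1: output 0 ✗
  G2 stuck-at-0: output 0 ✗
  G2 stuck-at-1: output 0 ✗
  G3 stuck-at-0: output 0 ✗
  G3 stuck-at-1: output 0 ✗
  G4 stuck-at-0: output 0 ✗
  G4 stuck-at-1: output 0 ✗
  G5 stuck-at-0: output 0 ✗
  G5 stuck-at-1: output 0 ✗
  G6 stuck-at-0: output 0 ✗
  G6 stuck-at-1: output 0 ✗
  G7 stuck-at-0: output 0 ✗
  G7 stuck-at-1: output 1 ✓
Consistent faults: {G7 stuck-at-1} — 1 in all.

1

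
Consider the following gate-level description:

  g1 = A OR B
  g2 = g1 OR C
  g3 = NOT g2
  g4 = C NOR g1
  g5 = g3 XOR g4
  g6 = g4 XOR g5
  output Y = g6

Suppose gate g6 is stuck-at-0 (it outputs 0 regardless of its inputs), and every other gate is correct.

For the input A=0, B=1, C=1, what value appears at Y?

Propagate with g6 forced: g1=1, g2=1, g3=0, g4=0, g5=0, g6=0 [stuck-at-0].
So Y = 0. (Same as the fault-free value — the fault is masked on this input.)

0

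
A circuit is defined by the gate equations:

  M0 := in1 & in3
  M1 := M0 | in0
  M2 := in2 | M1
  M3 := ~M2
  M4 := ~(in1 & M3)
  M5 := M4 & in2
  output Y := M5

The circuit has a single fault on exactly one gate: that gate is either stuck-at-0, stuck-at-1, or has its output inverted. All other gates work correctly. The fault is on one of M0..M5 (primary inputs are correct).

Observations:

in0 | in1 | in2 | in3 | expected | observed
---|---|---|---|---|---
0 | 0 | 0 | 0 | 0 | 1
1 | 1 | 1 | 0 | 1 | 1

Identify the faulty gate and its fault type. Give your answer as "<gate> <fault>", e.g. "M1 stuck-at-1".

Fault-free values for test 1 (in0=0, in1=0, in2=0, in3=0): M0=0, M1=0, M2=0, M3=1, M4=1, M5=0, giving Y=0. Observed 1.
Test 1: faults giving observed 1 are {M5 stuck-at-1, M5 inverted output}.
Test 2 (in0=1, in1=1, in2=1, in3=0): fault-free M0=0, M1=1, M2=1, M3=0, M4=1, M5=1 → 1; observed 1. Eliminates M5 inverted output.
Only M5 stuck-at-1 is consistent with every test.

M5 stuck-at-1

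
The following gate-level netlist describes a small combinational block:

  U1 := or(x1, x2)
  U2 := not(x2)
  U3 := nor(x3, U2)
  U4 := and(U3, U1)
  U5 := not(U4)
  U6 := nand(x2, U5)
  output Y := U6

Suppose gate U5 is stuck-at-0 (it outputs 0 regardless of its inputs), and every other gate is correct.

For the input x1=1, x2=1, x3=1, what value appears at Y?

Propagate with U5 forced: U1=1, U2=0, U3=0, U4=0, U5=0 [stuck-at-0], U6=1.
So Y = 1. (Without the fault it would be 0.)

1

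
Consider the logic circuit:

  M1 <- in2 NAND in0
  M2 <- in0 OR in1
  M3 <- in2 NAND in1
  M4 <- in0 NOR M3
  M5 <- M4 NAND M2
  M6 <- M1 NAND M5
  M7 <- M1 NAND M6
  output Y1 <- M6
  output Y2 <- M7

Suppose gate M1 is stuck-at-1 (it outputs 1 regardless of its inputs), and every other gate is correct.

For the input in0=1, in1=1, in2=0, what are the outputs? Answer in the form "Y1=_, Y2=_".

Propagate with M1 forced: M1=1 [stuck-at-1], M2=1, M3=1, M4=0, M5=1, M6=0, M7=1.
So the outputs are Y1=0, Y2=1. (Same as the fault-free value — the fault is masked on this input.)

Y1=0, Y2=1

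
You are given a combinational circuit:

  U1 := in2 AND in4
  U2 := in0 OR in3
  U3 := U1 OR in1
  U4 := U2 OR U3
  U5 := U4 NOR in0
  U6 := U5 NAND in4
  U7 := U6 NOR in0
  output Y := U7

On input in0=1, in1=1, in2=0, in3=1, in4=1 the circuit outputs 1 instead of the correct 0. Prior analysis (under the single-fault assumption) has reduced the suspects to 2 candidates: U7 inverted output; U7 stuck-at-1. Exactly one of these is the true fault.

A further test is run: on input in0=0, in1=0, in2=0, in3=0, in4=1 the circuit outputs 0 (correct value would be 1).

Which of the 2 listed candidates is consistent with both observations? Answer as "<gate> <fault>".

U7 inverted output

Evaluate each candidate on input in0=0, in1=0, in2=0, in3=0, in4=1:
  U7 inverted output: U1=0, U2=0, U3=0, U4=0, U5=1, U6=0, U7=0 [inverted output] → 0 — matches
  U7 stuck-at-1: U1=0, U2=0, U3=0, U4=0, U5=1, U6=0, U7=1 [stuck-at-1] → 1 — eliminated
Only U7 inverted output reproduces the observed 0.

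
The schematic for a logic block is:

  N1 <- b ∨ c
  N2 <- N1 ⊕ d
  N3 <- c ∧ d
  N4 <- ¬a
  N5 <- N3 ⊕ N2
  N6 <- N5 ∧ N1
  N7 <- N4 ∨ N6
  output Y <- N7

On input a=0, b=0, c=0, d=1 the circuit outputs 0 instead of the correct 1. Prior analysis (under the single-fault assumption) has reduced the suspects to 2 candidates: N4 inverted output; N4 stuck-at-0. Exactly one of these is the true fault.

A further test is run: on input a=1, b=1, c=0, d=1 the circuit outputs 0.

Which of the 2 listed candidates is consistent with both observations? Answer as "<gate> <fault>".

Evaluate each candidate on input a=1, b=1, c=0, d=1:
  N4 inverted output: N1=1, N2=0, N3=0, N4=1 [inverted output], N5=0, N6=0, N7=1 → 1 — eliminated
  N4 stuck-at-0: N1=1, N2=0, N3=0, N4=0 [stuck-at-0], N5=0, N6=0, N7=0 → 0 — matches
Only N4 stuck-at-0 reproduces the observed 0.

N4 stuck-at-0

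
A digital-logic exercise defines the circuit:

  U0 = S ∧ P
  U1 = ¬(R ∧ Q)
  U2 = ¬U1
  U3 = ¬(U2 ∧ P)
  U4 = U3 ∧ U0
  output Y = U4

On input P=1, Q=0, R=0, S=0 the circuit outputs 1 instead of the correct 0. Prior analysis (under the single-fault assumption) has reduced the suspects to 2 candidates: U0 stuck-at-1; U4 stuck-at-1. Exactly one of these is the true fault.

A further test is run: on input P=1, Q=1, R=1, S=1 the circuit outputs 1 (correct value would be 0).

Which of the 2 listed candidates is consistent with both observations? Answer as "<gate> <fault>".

U4 stuck-at-1

Evaluate each candidate on input P=1, Q=1, R=1, S=1:
  U0 stuck-at-1: U0=1 [stuck-at-1], U1=0, U2=1, U3=0, U4=0 → 0 — eliminated
  U4 stuck-at-1: U0=1, U1=0, U2=1, U3=0, U4=1 [stuck-at-1] → 1 — matches
Only U4 stuck-at-1 reproduces the observed 1.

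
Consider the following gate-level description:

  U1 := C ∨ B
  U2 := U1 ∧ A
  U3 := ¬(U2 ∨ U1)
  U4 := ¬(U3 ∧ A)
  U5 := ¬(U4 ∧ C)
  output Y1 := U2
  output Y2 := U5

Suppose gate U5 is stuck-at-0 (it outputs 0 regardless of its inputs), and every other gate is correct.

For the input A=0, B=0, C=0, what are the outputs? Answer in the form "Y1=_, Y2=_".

Propagate with U5 forced: U1=0, U2=0, U3=1, U4=1, U5=0 [stuck-at-0].
So the outputs are Y1=0, Y2=0. (Without the fault they would be Y1=0, Y2=1.)

Y1=0, Y2=0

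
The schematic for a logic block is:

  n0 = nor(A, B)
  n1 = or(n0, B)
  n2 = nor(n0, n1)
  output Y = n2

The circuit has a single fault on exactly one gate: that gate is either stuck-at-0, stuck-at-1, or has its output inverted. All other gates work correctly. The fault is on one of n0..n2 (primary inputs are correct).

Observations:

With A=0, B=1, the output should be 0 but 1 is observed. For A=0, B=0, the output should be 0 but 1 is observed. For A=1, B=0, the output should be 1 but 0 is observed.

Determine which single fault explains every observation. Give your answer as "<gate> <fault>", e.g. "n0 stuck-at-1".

Fault-free values for test 1 (A=0, B=1): n0=0, n1=1, n2=0, giving Y=0. Observed 1.
Test 1: faults giving observed 1 are {n1 stuck-at-0, n1 inverted output, n2 stuck-at-1, n2 inverted output}.
Test 2 (A=0, B=0): fault-free n0=1, n1=1, n2=0 → 0; observed 1. Eliminates n1 stuck-at-0, n1 inverted output.
Test 3 (A=1, B=0): fault-free n0=0, n1=0, n2=1 → 1; observed 0. Eliminates n2 stuck-at-1.
Only n2 inverted output is consistent with every test.

n2 inverted output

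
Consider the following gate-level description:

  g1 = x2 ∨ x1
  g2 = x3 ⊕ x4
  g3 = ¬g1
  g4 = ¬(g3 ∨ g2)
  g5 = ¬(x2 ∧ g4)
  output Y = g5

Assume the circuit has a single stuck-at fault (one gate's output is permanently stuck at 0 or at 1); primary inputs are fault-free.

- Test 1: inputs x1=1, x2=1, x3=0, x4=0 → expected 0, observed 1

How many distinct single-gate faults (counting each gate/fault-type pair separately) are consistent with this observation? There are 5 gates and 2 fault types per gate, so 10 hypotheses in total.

5

Fault-free: g1=1, g2=0, g3=0, g4=1, g5=0 → 0. Observed 1.
  g1 stuck-at-0: output 1 ✓
  g1 stuck-at-1: output 0 ✗
  g2 stuck-at-0: output 0 ✗
  g2 stuck-at-1: output 1 ✓
  g3 stuck-at-0: output 0 ✗
  g3 stuck-at-1: output 1 ✓
  g4 stuck-at-0: output 1 ✓
  g4 stuck-at-1: output 0 ✗
  g5 stuck-at-0: output 0 ✗
  g5 stuck-at-1: output 1 ✓
Consistent faults: {g1 stuck-at-0, g2 stuck-at-1, g3 stuck-at-1, g4 stuck-at-0, g5 stuck-at-1} — 5 in all.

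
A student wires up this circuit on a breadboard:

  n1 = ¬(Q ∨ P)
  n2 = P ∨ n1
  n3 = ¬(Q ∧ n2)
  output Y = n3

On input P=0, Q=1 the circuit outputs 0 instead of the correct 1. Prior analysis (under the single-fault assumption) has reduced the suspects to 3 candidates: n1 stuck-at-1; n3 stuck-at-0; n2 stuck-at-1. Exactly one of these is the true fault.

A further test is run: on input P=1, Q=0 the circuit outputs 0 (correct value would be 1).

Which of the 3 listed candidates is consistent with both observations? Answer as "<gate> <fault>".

n3 stuck-at-0

Evaluate each candidate on input P=1, Q=0:
  n1 stuck-at-1: n1=1 [stuck-at-1], n2=1, n3=1 → 1 — eliminated
  n3 stuck-at-0: n1=0, n2=1, n3=0 [stuck-at-0] → 0 — matches
  n2 stuck-at-1: n1=0, n2=1 [stuck-at-1], n3=1 → 1 — eliminated
Only n3 stuck-at-0 reproduces the observed 0.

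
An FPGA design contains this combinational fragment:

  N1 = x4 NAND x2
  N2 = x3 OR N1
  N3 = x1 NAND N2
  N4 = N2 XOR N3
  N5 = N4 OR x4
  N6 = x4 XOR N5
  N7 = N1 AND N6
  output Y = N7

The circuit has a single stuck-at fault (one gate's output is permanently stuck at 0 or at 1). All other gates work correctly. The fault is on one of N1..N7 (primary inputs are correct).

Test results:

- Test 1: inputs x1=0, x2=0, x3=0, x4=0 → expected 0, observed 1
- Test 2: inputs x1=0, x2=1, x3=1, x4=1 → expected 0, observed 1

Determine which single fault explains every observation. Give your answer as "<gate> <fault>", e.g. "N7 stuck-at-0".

Fault-free values for test 1 (x1=0, x2=0, x3=0, x4=0): N1=1, N2=1, N3=1, N4=0, N5=0, N6=0, N7=0, giving Y=0. Observed 1.
Test 1: faults giving observed 1 are {N2 stuck-at-0, N3 stuck-at-0, N4 stuck-at-1, N5 stuck-at-1, N6 stuck-at-1, N7 stuck-at-1}.
Test 2 (x1=0, x2=1, x3=1, x4=1): fault-free N1=0, N2=1, N3=1, N4=0, N5=1, N6=0, N7=0 → 0; observed 1. Eliminates N2 stuck-at-0, N3 stuck-at-0, N4 stuck-at-1, N5 stuck-at-1, N6 stuck-at-1.
Only N7 stuck-at-1 is consistent with every test.

N7 stuck-at-1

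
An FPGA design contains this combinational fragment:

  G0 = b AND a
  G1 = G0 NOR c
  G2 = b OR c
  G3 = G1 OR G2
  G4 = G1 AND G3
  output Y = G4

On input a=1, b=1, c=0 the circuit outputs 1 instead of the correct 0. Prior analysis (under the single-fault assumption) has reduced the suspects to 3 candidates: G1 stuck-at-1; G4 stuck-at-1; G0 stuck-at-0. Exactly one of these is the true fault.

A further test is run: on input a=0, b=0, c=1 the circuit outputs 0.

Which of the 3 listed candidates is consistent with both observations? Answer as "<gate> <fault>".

G0 stuck-at-0

Evaluate each candidate on input a=0, b=0, c=1:
  G1 stuck-at-1: G0=0, G1=1 [stuck-at-1], G2=1, G3=1, G4=1 → 1 — eliminated
  G4 stuck-at-1: G0=0, G1=0, G2=1, G3=1, G4=1 [stuck-at-1] → 1 — eliminated
  G0 stuck-at-0: G0=0 [stuck-at-0], G1=0, G2=1, G3=1, G4=0 → 0 — matches
Only G0 stuck-at-0 reproduces the observed 0.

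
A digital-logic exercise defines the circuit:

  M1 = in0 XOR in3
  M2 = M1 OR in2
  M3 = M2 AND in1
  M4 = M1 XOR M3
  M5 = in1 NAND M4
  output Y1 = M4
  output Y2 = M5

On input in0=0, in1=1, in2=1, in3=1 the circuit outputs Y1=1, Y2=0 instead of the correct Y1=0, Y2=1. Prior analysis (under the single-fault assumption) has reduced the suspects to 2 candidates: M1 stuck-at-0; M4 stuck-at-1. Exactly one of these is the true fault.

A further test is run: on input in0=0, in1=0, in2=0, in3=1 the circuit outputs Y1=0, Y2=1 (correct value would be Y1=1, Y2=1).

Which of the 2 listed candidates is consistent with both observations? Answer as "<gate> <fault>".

M1 stuck-at-0

Evaluate each candidate on input in0=0, in1=0, in2=0, in3=1:
  M1 stuck-at-0: M1=0 [stuck-at-0], M2=0, M3=0, M4=0, M5=1 → Y1=0, Y2=1 — matches
  M4 stuck-at-1: M1=1, M2=1, M3=0, M4=1 [stuck-at-1], M5=1 → Y1=1, Y2=1 — eliminated
Only M1 stuck-at-0 reproduces the observed Y1=0, Y2=1.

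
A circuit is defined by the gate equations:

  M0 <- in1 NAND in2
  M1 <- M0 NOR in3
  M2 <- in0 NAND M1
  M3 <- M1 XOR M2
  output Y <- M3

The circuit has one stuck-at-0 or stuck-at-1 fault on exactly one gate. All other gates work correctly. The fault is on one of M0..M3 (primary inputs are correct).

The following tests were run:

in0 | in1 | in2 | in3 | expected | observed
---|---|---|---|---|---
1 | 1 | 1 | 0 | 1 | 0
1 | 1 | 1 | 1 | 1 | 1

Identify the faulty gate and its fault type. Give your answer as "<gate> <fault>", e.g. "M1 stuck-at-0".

M2 stuck-at-1

Fault-free values for test 1 (in0=1, in1=1, in2=1, in3=0): M0=0, M1=1, M2=0, M3=1, giving Y=1. Observed 0.
Test 1: faults giving observed 0 are {M2 stuck-at-1, M3 stuck-at-0}.
Test 2 (in0=1, in1=1, in2=1, in3=1): fault-free M0=0, M1=0, M2=1, M3=1 → 1; observed 1. Eliminates M3 stuck-at-0.
Only M2 stuck-at-1 is consistent with every test.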